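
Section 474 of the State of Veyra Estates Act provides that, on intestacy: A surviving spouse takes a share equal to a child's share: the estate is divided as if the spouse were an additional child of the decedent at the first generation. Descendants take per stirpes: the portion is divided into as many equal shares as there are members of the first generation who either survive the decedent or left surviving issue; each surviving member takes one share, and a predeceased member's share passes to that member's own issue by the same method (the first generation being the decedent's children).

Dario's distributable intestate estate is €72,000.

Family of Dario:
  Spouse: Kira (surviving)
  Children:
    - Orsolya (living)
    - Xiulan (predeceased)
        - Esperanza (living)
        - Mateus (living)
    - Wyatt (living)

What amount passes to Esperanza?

Esperanza receives €9,000.

The spouse counts as an additional share at the children's level, so there are 4 primary shares of €18,000. Kira takes one such share (€18,000).
The children's combined portion (€54,000) is divided into 3 shares of €18,000: Orsolya and Wyatt each take €18,000; Xiulan's €18,000 share passes to Xiulan's issue.
Xiulan's share (€18,000) is divided into 2 shares of €9,000: Esperanza and Mateus each take €9,000.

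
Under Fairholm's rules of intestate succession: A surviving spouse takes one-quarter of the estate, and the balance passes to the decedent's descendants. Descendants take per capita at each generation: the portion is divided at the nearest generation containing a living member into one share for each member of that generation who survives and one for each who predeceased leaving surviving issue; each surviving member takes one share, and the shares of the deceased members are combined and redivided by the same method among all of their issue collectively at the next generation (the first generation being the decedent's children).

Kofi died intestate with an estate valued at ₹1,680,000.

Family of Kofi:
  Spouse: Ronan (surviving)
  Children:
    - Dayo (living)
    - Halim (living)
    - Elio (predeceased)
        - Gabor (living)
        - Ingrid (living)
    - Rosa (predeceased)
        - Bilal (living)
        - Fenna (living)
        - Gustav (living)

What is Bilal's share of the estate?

Ronan takes one-quarter of ₹1,680,000 = ₹420,000. The remaining ₹1,260,000 passes to the descendants.
The descendants' portion (₹1,260,000) is divided at the children's generation into 4 shares of ₹315,000. Dayo and Halim each take ₹315,000. The 2 shares of the deceased (Elio and Rosa) are combined into a pool of ₹630,000.
That pool (₹630,000) is divided at the grandchildren's generation equally among Gabor, Ingrid, Bilal, Fenna, and Gustav: ₹126,000 each.

Bilal receives ₹126,000.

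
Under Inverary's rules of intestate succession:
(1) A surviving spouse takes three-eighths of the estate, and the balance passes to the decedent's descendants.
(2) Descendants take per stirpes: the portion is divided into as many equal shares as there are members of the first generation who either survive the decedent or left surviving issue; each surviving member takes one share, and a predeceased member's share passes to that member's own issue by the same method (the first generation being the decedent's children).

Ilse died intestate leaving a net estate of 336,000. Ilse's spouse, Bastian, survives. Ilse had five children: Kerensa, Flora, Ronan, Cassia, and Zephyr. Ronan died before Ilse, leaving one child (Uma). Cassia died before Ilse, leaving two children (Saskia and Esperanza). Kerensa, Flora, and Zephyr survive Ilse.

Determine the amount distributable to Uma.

Uma receives 42,000.

Bastian takes three-eighths of 336,000 = 126,000. The remaining 210,000 passes to the descendants.
The descendants' portion (210,000) is divided into 5 shares of 42,000: Kerensa, Flora, and Zephyr each take 42,000; Ronan's 42,000 share passes to Ronan's issue; Cassia's 42,000 share passes to Cassia's issue.
Ronan's share (42,000) passes entirely to Uma.
Cassia's share (42,000) is divided into 2 shares of 21,000: Saskia and Esperanza each take 21,000.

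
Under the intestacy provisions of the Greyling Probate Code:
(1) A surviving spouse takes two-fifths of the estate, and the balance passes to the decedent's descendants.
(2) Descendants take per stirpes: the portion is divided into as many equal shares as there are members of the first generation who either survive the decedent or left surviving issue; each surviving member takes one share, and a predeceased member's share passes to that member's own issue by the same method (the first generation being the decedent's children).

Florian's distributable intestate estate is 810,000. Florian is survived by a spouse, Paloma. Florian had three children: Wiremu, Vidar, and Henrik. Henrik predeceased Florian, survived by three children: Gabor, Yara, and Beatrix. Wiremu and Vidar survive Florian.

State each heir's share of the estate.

Paloma: 324,000; Wiremu: 162,000; Vidar: 162,000; Gabor: 54,000; Yara: 54,000; Beatrix: 54,000

Paloma takes two-fifths of 810,000 = 324,000. The remaining 486,000 passes to the descendants.
The descendants' portion (486,000) is divided into 3 shares of 162,000: Wiremu and Vidar each take 162,000; Henrik's 162,000 share passes to Henrik's issue.
Henrik's share (162,000) is divided into 3 shares of 54,000: Gabor, Yara, and Beatrix each take 54,000.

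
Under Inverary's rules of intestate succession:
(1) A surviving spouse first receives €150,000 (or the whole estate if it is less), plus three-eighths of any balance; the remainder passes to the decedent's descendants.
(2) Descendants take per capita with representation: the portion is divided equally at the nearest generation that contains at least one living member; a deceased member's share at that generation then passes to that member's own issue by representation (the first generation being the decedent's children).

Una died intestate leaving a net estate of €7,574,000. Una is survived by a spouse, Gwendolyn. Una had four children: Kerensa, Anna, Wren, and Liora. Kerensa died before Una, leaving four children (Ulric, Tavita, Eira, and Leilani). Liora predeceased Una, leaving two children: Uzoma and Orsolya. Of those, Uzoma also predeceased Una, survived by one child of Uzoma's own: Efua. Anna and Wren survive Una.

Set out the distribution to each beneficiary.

Gwendolyn: €2,934,000; Ulric: €290,000; Tavita: €290,000; Eira: €290,000; Leilani: €290,000; Anna: €1,160,000; Wren: €1,160,000; Efua: €580,000; Orsolya: €580,000

Gwendolyn first takes €150,000, leaving a balance of €7,424,000. Gwendolyn then takes three-eighths of the balance (€2,784,000), for a total of €2,934,000. The remaining €4,640,000 passes to the descendants.
The descendants' portion (€4,640,000) is divided into 4 shares of €1,160,000: Anna and Wren each take €1,160,000; Kerensa's €1,160,000 share passes to Kerensa's issue; Liora's €1,160,000 share passes to Liora's issue.
Kerensa's share (€1,160,000) is divided into 4 shares of €290,000: Ulric, Tavita, Eira, and Leilani each take €290,000.
Liora's share (€1,160,000) is divided into 2 shares of €580,000: Orsolya takes €580,000; Uzoma's €580,000 share passes to Uzoma's issue.
Uzoma's share (€580,000) passes entirely to Efua.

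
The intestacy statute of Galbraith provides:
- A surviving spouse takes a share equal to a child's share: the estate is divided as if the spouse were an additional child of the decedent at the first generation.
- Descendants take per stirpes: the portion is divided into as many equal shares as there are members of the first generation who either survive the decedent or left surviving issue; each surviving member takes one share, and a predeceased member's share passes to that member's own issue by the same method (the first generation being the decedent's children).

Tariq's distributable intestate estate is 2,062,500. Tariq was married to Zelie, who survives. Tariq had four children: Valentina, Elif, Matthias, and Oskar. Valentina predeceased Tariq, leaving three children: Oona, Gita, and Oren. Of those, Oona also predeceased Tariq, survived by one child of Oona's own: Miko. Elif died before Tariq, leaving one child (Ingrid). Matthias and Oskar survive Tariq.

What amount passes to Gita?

Gita receives 137,500.

The spouse counts as an additional share at the children's level, so there are 5 primary shares of 412,500. Zelie takes one such share (412,500).
The children's combined portion (1,650,000) is divided into 4 shares of 412,500: Matthias and Oskar each take 412,500; Valentina's 412,500 share passes to Valentina's issue; Elif's 412,500 share passes to Elif's issue.
Valentina's share (412,500) is divided into 3 shares of 137,500: Gita and Oren each take 137,500; Oona's 137,500 share passes to Oona's issue.
Oona's share (137,500) passes entirely to Miko.
Elif's share (412,500) passes entirely to Ingrid.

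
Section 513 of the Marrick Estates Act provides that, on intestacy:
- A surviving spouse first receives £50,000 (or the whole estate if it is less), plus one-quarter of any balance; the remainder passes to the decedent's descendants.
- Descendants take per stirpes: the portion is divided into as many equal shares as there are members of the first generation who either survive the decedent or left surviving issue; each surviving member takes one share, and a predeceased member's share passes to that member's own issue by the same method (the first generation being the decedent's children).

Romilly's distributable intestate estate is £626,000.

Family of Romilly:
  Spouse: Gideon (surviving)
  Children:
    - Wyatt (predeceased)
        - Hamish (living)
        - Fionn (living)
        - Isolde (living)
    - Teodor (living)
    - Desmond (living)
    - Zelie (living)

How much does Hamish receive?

Gideon first takes £50,000, leaving a balance of £576,000. Gideon then takes one-quarter of the balance (£144,000), for a total of £194,000. The remaining £432,000 passes to the descendants.
The descendants' portion (£432,000) is divided into 4 shares of £108,000: Teodor, Desmond, and Zelie each take £108,000; Wyatt's £108,000 share passes to Wyatt's issue.
Wyatt's share (£108,000) is divided into 3 shares of £36,000: Hamish, Fionn, and Isolde each take £36,000.

Hamish receives £36,000.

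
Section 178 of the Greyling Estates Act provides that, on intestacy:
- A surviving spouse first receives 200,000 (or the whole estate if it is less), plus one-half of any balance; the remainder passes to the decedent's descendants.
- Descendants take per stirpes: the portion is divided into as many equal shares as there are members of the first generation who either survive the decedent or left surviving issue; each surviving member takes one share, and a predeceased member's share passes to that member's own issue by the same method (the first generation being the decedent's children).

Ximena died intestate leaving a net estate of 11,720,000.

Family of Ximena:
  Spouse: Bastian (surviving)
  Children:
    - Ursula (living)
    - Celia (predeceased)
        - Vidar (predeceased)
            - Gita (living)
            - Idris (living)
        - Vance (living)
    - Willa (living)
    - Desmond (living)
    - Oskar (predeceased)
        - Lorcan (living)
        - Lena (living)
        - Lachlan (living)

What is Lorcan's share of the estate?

Bastian first takes 200,000, leaving a balance of 11,520,000. Bastian then takes one-half of the balance (5,760,000), for a total of 5,960,000. The remaining 5,760,000 passes to the descendants.
The descendants' portion (5,760,000) is divided into 5 shares of 1,152,000: Ursula, Willa, and Desmond each take 1,152,000; Celia's 1,152,000 share passes to Celia's issue; Oskar's 1,152,000 share passes to Oskar's issue.
Celia's share (1,152,000) is divided into 2 shares of 576,000: Vance takes 576,000; Vidar's 576,000 share passes to Vidar's issue.
Vidar's share (576,000) is divided into 2 shares of 288,000: Gita and Idris each take 288,000.
Oskar's share (1,152,000) is divided into 3 shares of 384,000: Lorcan, Lena, and Lachlan each take 384,000.

Lorcan receives 384,000.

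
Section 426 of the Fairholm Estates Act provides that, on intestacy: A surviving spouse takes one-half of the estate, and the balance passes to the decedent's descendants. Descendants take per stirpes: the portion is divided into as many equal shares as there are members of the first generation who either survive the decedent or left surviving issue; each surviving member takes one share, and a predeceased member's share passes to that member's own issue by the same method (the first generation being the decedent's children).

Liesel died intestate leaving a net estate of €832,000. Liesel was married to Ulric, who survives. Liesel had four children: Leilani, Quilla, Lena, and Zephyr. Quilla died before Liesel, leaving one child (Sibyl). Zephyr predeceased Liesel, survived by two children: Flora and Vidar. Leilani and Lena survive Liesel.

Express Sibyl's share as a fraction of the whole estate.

Ulric takes one-half of €832,000 = €416,000. The remaining €416,000 passes to the descendants.
The descendants' portion (€416,000) is divided into 4 shares of €104,000: Leilani and Lena each take €104,000; Quilla's €104,000 share passes to Quilla's issue; Zephyr's €104,000 share passes to Zephyr's issue.
Quilla's share (€104,000) passes entirely to Sibyl.
Zephyr's share (€104,000) is divided into 2 shares of €52,000: Flora and Vidar each take €52,000.

Sibyl receives 1/8 of the estate.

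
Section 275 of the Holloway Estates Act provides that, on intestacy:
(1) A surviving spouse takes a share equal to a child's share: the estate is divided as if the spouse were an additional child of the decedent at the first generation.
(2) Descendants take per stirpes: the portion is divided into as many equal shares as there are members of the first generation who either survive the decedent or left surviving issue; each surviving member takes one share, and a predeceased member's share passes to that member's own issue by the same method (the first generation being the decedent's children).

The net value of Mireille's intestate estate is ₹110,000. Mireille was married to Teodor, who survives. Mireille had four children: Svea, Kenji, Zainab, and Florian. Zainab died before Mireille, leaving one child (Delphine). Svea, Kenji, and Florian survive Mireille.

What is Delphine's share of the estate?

Delphine receives ₹22,000.

The spouse counts as an additional share at the children's level, so there are 5 primary shares of ₹22,000. Teodor takes one such share (₹22,000).
The children's combined portion (₹88,000) is divided into 4 shares of ₹22,000: Svea, Kenji, and Florian each take ₹22,000; Zainab's ₹22,000 share passes to Zainab's issue.
Zainab's share (₹22,000) passes entirely to Delphine.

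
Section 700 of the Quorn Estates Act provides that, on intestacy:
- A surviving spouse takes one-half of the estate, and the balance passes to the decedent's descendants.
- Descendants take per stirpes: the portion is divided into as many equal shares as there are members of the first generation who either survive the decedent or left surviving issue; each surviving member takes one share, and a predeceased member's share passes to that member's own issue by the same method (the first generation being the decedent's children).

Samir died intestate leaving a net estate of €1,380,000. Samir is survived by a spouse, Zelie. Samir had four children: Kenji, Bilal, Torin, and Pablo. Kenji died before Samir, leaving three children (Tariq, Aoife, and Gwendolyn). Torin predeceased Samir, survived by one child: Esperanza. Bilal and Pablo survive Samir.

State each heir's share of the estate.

Zelie: €690,000; Tariq: €57,500; Aoife: €57,500; Gwendolyn: €57,500; Bilal: €172,500; Esperanza: €172,500; Pablo: €172,500

Zelie takes one-half of €1,380,000 = €690,000. The remaining €690,000 passes to the descendants.
The descendants' portion (€690,000) is divided into 4 shares of €172,500: Bilal and Pablo each take €172,500; Kenji's €172,500 share passes to Kenji's issue; Torin's €172,500 share passes to Torin's issue.
Kenji's share (€172,500) is divided into 3 shares of €57,500: Tariq, Aoife, and Gwendolyn each take €57,500.
Torin's share (€172,500) passes entirely to Esperanza.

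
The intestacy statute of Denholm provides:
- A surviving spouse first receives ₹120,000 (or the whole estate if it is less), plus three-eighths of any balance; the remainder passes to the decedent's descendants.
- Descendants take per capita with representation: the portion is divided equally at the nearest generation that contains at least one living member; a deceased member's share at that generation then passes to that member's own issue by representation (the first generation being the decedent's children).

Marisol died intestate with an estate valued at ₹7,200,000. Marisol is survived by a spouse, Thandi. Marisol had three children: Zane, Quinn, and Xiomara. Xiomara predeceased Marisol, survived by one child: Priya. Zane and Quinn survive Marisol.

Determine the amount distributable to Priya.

Thandi first takes ₹120,000, leaving a balance of ₹7,080,000. Thandi then takes three-eighths of the balance (₹2,655,000), for a total of ₹2,775,000. The remaining ₹4,425,000 passes to the descendants.
The descendants' portion (₹4,425,000) is divided into 3 shares of ₹1,475,000: Zane and Quinn each take ₹1,475,000; Xiomara's ₹1,475,000 share passes to Xiomara's issue.
Xiomara's share (₹1,475,000) passes entirely to Priya.

Priya receives ₹1,475,000.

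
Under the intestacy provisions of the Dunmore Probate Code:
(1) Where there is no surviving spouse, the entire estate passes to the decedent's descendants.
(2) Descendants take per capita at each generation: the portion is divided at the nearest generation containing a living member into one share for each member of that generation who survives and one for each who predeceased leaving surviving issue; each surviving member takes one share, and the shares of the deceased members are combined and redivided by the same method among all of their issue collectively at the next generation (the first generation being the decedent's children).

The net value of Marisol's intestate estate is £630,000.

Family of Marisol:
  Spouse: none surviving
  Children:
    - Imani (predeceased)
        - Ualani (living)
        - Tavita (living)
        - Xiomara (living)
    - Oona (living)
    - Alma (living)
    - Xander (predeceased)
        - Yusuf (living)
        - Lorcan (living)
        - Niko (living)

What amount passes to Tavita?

The entire £630,000 passes to the descendants.
That amount (£630,000) is divided at the children's generation into 4 shares of £157,500. Oona and Alma each take £157,500. The 2 shares of the deceased (Imani and Xander) are combined into a pool of £315,000.
That pool (£315,000) is divided at the grandchildren's generation equally among Ualani, Tavita, Xiomara, Yusuf, Lorcan, and Niko: £52,500 each.

Tavita receives £52,500.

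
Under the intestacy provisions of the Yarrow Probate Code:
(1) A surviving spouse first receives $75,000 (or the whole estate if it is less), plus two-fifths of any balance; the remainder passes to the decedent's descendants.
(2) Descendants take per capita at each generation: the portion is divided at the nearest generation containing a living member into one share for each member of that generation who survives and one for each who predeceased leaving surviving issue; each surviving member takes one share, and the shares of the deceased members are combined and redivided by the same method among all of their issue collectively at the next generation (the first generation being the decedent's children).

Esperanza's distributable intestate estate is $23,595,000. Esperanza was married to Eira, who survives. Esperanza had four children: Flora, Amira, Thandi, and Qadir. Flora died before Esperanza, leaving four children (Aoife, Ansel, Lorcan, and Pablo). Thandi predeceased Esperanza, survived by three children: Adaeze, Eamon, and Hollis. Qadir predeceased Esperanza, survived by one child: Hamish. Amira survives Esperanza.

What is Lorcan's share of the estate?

Lorcan receives $1,323,000.

Eira first takes $75,000, leaving a balance of $23,520,000. Eira then takes two-fifths of the balance ($9,408,000), for a total of $9,483,000. The remaining $14,112,000 passes to the descendants.
The descendants' portion ($14,112,000) is divided at the children's generation into 4 shares of $3,528,000. Amira takes $3,528,000. The 3 shares of the deceased (Flora, Thandi, and Qadir) are combined into a pool of $10,584,000.
That pool ($10,584,000) is divided at the grandchildren's generation equally among Aoife, Ansel, Lorcan, Pablo, Adaeze, Eamon, Hollis, and Hamish: $1,323,000 each.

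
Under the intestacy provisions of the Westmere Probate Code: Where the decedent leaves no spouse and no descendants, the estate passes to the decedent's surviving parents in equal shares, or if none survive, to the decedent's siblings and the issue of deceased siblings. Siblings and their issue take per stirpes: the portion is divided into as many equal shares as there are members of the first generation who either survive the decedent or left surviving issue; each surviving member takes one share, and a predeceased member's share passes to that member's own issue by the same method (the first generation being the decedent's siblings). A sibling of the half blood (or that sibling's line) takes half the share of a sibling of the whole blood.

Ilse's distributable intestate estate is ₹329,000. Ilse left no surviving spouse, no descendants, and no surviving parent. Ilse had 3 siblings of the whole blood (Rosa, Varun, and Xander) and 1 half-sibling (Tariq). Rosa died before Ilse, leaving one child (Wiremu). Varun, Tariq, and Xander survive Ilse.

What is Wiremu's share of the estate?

Wiremu receives ₹94,000.

The entire ₹329,000 passes to the siblings and their issue.
Counting each half-blood sibling's line as half a unit, there are 7/2 units in ₹329,000, so one unit is ₹94,000. Whole-blood lines (Rosa, Varun, and Xander) take ₹94,000 each; half-blood lines (Tariq) take ₹47,000 each.
Rosa's share (₹94,000) passes entirely to Wiremu.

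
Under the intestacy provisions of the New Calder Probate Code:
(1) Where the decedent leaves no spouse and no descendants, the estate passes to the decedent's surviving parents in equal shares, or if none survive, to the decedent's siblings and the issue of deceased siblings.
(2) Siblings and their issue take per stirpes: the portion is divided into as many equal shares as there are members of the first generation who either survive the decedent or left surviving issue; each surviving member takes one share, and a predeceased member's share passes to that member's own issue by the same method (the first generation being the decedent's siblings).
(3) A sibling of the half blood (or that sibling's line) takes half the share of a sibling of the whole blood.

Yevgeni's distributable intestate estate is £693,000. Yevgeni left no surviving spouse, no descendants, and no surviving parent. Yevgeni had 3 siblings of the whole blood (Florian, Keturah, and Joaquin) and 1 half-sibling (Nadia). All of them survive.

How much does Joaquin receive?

The entire £693,000 passes to the siblings and their issue.
Counting each half-blood sibling's line as half a unit, there are 7/2 units in £693,000, so one unit is £198,000. Whole-blood lines (Florian, Keturah, and Joaquin) take £198,000 each; half-blood lines (Nadia) take £99,000 each.

Joaquin receives £198,000.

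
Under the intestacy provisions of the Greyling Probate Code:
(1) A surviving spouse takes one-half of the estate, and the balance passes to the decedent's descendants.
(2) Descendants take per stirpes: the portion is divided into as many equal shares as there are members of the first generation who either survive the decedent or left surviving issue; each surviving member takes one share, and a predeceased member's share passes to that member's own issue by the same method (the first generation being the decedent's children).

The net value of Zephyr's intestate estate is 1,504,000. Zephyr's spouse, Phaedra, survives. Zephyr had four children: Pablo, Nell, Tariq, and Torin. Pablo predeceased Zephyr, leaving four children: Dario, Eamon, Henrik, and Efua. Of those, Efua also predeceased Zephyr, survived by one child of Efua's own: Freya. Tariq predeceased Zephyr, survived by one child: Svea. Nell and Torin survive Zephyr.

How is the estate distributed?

Phaedra: 752,000; Dario: 47,000; Eamon: 47,000; Henrik: 47,000; Freya: 47,000; Nell: 188,000; Svea: 188,000; Torin: 188,000

Phaedra takes one-half of 1,504,000 = 752,000. The remaining 752,000 passes to the descendants.
The descendants' portion (752,000) is divided into 4 shares of 188,000: Nell and Torin each take 188,000; Pablo's 188,000 share passes to Pablo's issue; Tariq's 188,000 share passes to Tariq's issue.
Pablo's share (188,000) is divided into 4 shares of 47,000: Dario, Eamon, and Henrik each take 47,000; Efua's 47,000 share passes to Efua's issue.
Efua's share (47,000) passes entirely to Freya.
Tariq's share (188,000) passes entirely to Svea.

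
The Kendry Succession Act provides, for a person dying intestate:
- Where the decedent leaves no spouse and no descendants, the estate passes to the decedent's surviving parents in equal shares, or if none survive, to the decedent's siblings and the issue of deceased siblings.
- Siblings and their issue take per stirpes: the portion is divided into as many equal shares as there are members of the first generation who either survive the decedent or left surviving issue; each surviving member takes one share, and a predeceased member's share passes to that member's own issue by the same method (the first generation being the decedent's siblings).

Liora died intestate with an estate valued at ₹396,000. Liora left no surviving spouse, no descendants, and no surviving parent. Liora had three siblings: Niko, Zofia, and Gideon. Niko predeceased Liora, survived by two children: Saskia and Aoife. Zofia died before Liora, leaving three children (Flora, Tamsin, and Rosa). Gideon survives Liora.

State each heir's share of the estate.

The entire ₹396,000 passes to the siblings and their issue.
That amount (₹396,000) is divided into 3 shares of ₹132,000: Gideon takes ₹132,000; Niko's ₹132,000 share passes to Niko's issue; Zofia's ₹132,000 share passes to Zofia's issue.
Niko's share (₹132,000) is divided into 2 shares of ₹66,000: Saskia and Aoife each take ₹66,000.
Zofia's share (₹132,000) is divided into 3 shares of ₹44,000: Flora, Tamsin, and Rosa each take ₹44,000.

Saskia: ₹66,000; Aoife: ₹66,000; Flora: ₹44,000; Tamsin: ₹44,000; Rosa: ₹44,000; Gideon: ₹132,000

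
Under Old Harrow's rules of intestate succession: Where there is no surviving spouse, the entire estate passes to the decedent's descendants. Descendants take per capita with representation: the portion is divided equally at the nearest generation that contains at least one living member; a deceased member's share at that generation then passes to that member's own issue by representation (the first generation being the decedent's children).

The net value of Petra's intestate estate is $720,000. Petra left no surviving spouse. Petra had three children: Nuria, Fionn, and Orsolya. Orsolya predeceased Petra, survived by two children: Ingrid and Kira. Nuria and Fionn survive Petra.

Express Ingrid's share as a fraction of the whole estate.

Ingrid receives 1/6 of the estate.

The entire $720,000 passes to the descendants.
That amount ($720,000) is divided into 3 shares of $240,000: Nuria and Fionn each take $240,000; Orsolya's $240,000 share passes to Orsolya's issue.
Orsolya's share ($240,000) is divided into 2 shares of $120,000: Ingrid and Kira each take $120,000.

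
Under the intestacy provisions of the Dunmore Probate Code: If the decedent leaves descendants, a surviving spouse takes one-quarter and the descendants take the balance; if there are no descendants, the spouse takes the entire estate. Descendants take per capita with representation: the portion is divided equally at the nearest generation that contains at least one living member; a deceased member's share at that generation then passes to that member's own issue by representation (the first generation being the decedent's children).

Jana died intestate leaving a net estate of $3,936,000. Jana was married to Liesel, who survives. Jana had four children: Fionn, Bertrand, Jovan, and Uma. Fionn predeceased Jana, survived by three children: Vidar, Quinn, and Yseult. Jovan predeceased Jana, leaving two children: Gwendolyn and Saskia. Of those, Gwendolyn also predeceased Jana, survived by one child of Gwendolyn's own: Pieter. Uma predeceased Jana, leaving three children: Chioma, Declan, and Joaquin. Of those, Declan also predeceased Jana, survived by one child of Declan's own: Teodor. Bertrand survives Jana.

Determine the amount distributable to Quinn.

Quinn receives $246,000.

Liesel takes one-quarter of $3,936,000 = $984,000. The remaining $2,952,000 passes to the descendants.
The descendants' portion ($2,952,000) is divided into 4 shares of $738,000: Bertrand takes $738,000; Fionn's $738,000 share passes to Fionn's issue; Jovan's $738,000 share passes to Jovan's issue; Uma's $738,000 share passes to Uma's issue.
Fionn's share ($738,000) is divided into 3 shares of $246,000: Vidar, Quinn, and Yseult each take $246,000.
Jovan's share ($738,000) is divided into 2 shares of $369,000: Saskia takes $369,000; Gwendolyn's $369,000 share passes to Gwendolyn's issue.
Gwendolyn's share ($369,000) passes entirely to Pieter.
Uma's share ($738,000) is divided into 3 shares of $246,000: Chioma and Joaquin each take $246,000; Declan's $246,000 share passes to Declan's issue.
Declan's share ($246,000) passes entirely to Teodor.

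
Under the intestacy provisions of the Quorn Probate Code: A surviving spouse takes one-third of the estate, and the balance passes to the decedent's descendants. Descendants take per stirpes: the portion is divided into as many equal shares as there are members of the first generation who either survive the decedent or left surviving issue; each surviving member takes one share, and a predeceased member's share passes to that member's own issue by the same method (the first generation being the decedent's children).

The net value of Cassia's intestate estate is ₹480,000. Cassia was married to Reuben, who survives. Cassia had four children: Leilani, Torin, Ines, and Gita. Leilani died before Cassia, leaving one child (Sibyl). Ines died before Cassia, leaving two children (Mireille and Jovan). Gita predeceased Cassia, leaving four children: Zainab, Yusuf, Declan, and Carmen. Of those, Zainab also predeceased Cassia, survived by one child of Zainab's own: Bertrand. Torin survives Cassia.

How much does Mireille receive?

Mireille receives ₹40,000.

Reuben takes one-third of ₹480,000 = ₹160,000. The remaining ₹320,000 passes to the descendants.
The descendants' portion (₹320,000) is divided into 4 shares of ₹80,000: Torin takes ₹80,000; Leilani's ₹80,000 share passes to Leilani's issue; Ines's ₹80,000 share passes to Ines's issue; Gita's ₹80,000 share passes to Gita's issue.
Leilani's share (₹80,000) passes entirely to Sibyl.
Ines's share (₹80,000) is divided into 2 shares of ₹40,000: Mireille and Jovan each take ₹40,000.
Gita's share (₹80,000) is divided into 4 shares of ₹20,000: Yusuf, Declan, and Carmen each take ₹20,000; Zainab's ₹20,000 share passes to Zainab's issue.
Zainab's share (₹20,000) passes entirely to Bertrand.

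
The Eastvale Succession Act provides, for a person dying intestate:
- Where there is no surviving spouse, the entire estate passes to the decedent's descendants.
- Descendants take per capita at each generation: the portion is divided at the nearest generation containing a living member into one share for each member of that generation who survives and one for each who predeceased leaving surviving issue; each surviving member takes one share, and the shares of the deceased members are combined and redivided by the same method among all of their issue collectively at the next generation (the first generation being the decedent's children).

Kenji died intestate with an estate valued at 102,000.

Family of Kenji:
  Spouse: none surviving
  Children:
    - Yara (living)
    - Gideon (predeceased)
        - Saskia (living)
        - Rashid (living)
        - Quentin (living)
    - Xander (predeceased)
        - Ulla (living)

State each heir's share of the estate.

The entire 102,000 passes to the descendants.
That amount (102,000) is divided at the children's generation into 3 shares of 34,000. Yara takes 34,000. The 2 shares of the deceased (Gideon and Xander) are combined into a pool of 68,000.
That pool (68,000) is divided at the grandchildren's generation equally among Saskia, Rashid, Quentin, and Ulla: 17,000 each.

Yara: 34,000; Saskia: 17,000; Rashid: 17,000; Quentin: 17,000; Ulla: 17,000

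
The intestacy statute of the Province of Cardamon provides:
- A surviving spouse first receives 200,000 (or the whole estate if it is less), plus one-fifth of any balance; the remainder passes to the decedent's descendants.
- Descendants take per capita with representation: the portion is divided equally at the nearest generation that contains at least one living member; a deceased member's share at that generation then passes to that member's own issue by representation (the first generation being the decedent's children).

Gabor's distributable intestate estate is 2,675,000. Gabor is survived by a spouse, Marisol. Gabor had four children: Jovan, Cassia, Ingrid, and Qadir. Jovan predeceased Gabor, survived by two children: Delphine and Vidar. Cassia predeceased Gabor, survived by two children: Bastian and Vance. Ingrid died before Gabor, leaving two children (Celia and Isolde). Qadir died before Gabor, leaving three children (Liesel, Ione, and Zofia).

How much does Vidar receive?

Vidar receives 220,000.

Marisol first takes 200,000, leaving a balance of 2,475,000. Marisol then takes one-fifth of the balance (495,000), for a total of 695,000. The remaining 1,980,000 passes to the descendants.
No child survives, so the initial division is made at the grandchildren's generation.
The descendants' portion (1,980,000) is divided into 9 shares of 220,000: Delphine, Vidar, Bastian, Vance, Celia, Isolde, Liesel, Ione, and Zofia each take 220,000.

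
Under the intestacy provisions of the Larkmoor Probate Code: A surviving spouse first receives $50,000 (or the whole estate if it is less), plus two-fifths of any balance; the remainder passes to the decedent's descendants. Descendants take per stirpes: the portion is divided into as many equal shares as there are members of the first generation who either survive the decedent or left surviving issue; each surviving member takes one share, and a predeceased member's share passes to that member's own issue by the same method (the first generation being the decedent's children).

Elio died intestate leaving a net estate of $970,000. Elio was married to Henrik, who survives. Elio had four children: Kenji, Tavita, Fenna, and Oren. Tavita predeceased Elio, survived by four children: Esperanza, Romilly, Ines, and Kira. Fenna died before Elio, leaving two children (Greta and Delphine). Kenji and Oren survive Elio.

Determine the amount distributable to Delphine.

Delphine receives $69,000.

Henrik first takes $50,000, leaving a balance of $920,000. Henrik then takes two-fifths of the balance ($368,000), for a total of $418,000. The remaining $552,000 passes to the descendants.
The descendants' portion ($552,000) is divided into 4 shares of $138,000: Kenji and Oren each take $138,000; Tavita's $138,000 share passes to Tavita's issue; Fenna's $138,000 share passes to Fenna's issue.
Tavita's share ($138,000) is divided into 4 shares of $34,500: Esperanza, Romilly, Ines, and Kira each take $34,500.
Fenna's share ($138,000) is divided into 2 shares of $69,000: Greta and Delphine each take $69,000.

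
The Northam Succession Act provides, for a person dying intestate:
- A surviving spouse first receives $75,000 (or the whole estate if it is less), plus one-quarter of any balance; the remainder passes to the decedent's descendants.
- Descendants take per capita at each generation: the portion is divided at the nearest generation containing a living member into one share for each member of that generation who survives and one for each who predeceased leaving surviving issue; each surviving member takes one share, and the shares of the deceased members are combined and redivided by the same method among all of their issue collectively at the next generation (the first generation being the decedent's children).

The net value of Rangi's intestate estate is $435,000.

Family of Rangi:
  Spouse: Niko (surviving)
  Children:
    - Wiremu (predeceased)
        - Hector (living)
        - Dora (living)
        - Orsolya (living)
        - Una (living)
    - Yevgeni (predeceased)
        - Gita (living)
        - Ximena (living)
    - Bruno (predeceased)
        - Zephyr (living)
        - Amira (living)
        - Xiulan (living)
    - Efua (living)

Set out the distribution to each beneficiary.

Niko first takes $75,000, leaving a balance of $360,000. Niko then takes one-quarter of the balance ($90,000), for a total of $165,000. The remaining $270,000 passes to the descendants.
The descendants' portion ($270,000) is divided at the children's generation into 4 shares of $67,500. Efua takes $67,500. The 3 shares of the deceased (Wiremu, Yevgeni, and Bruno) are combined into a pool of $202,500.
That pool ($202,500) is divided at the grandchildren's generation equally among Hector, Dora, Orsolya, Una, Gita, Ximena, Zephyr, Amira, and Xiulan: $22,500 each.

Niko: $165,000; Hector: $22,500; Dora: $22,500; Orsolya: $22,500; Una: $22,500; Gita: $22,500; Ximena: $22,500; Zephyr: $22,500; Amira: $22,500; Xiulan: $22,500; Efua: $67,500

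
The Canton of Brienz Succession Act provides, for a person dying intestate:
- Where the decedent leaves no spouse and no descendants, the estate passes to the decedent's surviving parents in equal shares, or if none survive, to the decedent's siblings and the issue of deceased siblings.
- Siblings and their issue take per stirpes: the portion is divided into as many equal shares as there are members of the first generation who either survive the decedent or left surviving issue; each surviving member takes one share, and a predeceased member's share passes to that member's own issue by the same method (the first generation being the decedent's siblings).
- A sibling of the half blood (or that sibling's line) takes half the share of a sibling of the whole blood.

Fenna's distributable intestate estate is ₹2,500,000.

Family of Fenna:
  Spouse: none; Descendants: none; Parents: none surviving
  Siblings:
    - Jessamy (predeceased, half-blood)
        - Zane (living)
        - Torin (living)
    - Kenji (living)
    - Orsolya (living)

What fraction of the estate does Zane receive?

Zane receives 1/10 of the estate.

The entire ₹2,500,000 passes to the siblings and their issue.
Counting each half-blood sibling's line as half a unit, there are 5/2 units in ₹2,500,000, so one unit is ₹1,000,000. Whole-blood lines (Kenji and Orsolya) take ₹1,000,000 each; half-blood lines (Jessamy) take ₹500,000 each.
Jessamy's share (₹500,000) is divided into 2 shares of ₹250,000: Zane and Torin each take ₹250,000.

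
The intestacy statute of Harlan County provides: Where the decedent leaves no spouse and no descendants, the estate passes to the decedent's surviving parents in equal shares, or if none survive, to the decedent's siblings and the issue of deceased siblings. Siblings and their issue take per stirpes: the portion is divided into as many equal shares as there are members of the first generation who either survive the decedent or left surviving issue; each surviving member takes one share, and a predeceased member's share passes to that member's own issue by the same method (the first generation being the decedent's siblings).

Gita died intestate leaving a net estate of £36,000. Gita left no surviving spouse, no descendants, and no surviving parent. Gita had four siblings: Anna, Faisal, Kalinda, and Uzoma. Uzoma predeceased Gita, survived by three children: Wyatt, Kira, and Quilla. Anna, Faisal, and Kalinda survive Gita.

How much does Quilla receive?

The entire £36,000 passes to the siblings and their issue.
That amount (£36,000) is divided into 4 shares of £9,000: Anna, Faisal, and Kalinda each take £9,000; Uzoma's £9,000 share passes to Uzoma's issue.
Uzoma's share (£9,000) is divided into 3 shares of £3,000: Wyatt, Kira, and Quilla each take £3,000.

Quilla receives £3,000.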